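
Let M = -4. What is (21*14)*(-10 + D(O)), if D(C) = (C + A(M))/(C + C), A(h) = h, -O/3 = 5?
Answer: -13769/5 ≈ -2753.8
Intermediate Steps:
O = -15 (O = -3*5 = -15)
D(C) = (-4 + C)/(2*C) (D(C) = (C - 4)/(C + C) = (-4 + C)/((2*C)) = (-4 + C)*(1/(2*C)) = (-4 + C)/(2*C))
(21*14)*(-10 + D(O)) = (21*14)*(-10 + (1/2)*(-4 - 15)/(-15)) = 294*(-10 + (1/2)*(-1/15)*(-19)) = 294*(-10 + 19/30) = 294*(-281/30) = -13769/5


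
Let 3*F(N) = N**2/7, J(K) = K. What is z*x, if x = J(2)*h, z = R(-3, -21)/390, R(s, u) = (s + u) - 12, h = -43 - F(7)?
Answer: 544/65 ≈ 8.3692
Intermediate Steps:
F(N) = N**2/21 (F(N) = (N**2/7)/3 = N**2/21)
h = -136/3 (h = -43 - 7**2/21 = -43 - 49/21 = -43 - 1*7/3 = -43 - 7/3 = -136/3 ≈ -45.333)
R(s, u) = -12 + s + u
z = -6/65 (z = (-12 - 3 - 21)/390 = -36*1/390 = -6/65 ≈ -0.092308)
x = -272/3 (x = 2*(-136/3) = -272/3 ≈ -90.667)
z*x = -6/65*(-272/3) = 544/65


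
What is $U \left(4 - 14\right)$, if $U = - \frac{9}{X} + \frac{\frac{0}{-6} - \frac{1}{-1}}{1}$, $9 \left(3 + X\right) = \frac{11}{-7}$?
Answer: $- \frac{767}{20} \approx -38.35$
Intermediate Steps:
$X = - \frac{200}{63}$ ($X = -3 + \frac{11 \frac{1}{-7}}{9} = -3 + \frac{11 \left(- \frac{1}{7}\right)}{9} = -3 + \frac{1}{9} \left(- \frac{11}{7}\right) = -3 - \frac{11}{63} = - \frac{200}{63} \approx -3.1746$)
$U = \frac{767}{200}$ ($U = - \frac{9}{- \frac{200}{63}} + \frac{\frac{0}{-6} - \frac{1}{-1}}{1} = \left(-9\right) \left(- \frac{63}{200}\right) + \left(0 \left(- \frac{1}{6}\right) - -1\right) 1 = \frac{567}{200} + \left(0 + 1\right) 1 = \frac{567}{200} + 1 \cdot 1 = \frac{567}{200} + 1 = \frac{767}{200} \approx 3.835$)
$U \left(4 - 14\right) = \frac{767 \left(4 - 14\right)}{200} = \frac{767}{200} \left(-10\right) = - \frac{767}{20}$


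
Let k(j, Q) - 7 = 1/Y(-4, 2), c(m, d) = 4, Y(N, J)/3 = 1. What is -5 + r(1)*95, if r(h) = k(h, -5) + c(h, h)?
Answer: 3215/3 ≈ 1071.7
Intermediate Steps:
Y(N, J) = 3 (Y(N, J) = 3*1 = 3)
k(j, Q) = 22/3 (k(j, Q) = 7 + 1/3 = 7 + 1*(⅓) = 7 + ⅓ = 22/3)
r(h) = 34/3 (r(h) = 22/3 + 4 = 34/3)
-5 + r(1)*95 = -5 + (34/3)*95 = -5 + 3230/3 = 3215/3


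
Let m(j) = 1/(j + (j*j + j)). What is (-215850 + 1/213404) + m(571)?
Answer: -15071113436631613/69822160932 ≈ -2.1585e+5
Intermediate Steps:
m(j) = 1/(j**2 + 2*j) (m(j) = 1/(j + (j**2 + j)) = 1/(j + (j + j**2)) = 1/(j**2 + 2*j))
(-215850 + 1/213404) + m(571) = (-215850 + 1/213404) + 1/(571*(2 + 571)) = (-215850 + 1/213404) + (1/571)/573 = -46063253399/213404 + (1/571)*(1/573) = -46063253399/213404 + 1/327183 = -15071113436631613/69822160932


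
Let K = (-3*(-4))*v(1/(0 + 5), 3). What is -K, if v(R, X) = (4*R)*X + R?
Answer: -156/5 ≈ -31.200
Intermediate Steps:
v(R, X) = R + 4*R*X (v(R, X) = 4*R*X + R = R + 4*R*X)
K = 156/5 (K = (-3*(-4))*((1 + 4*3)/(0 + 5)) = 12*((1 + 12)/5) = 12*((⅕)*13) = 12*(13/5) = 156/5 ≈ 31.200)
-K = -1*156/5 = -156/5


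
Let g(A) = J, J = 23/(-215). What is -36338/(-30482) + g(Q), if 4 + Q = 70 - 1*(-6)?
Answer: 3555792/3276815 ≈ 1.0851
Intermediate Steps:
Q = 72 (Q = -4 + (70 - 1*(-6)) = -4 + (70 + 6) = -4 + 76 = 72)
J = -23/215 (J = 23*(-1/215) = -23/215 ≈ -0.10698)
g(A) = -23/215
-36338/(-30482) + g(Q) = -36338/(-30482) - 23/215 = -36338*(-1/30482) - 23/215 = 18169/15241 - 23/215 = 3555792/3276815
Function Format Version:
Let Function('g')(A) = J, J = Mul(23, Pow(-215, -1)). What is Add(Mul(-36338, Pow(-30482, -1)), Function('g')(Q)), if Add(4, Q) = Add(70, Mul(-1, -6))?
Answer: Rational(3555792, 3276815) ≈ 1.0851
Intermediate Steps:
Q = 72 (Q = Add(-4, Add(70, Mul(-1, -6))) = Add(-4, Add(70, 6)) = Add(-4, 76) = 72)
J = Rational(-23, 215) (J = Mul(23, Rational(-1, 215)) = Rational(-23, 215) ≈ -0.10698)
Function('g')(A) = Rational(-23, 215)
Add(Mul(-36338, Pow(-30482, -1)), Function('g')(Q)) = Add(Mul(-36338, Pow(-30482, -1)), Rational(-23, 215)) = Add(Mul(-36338, Rational(-1, 30482)), Rational(-23, 215)) = Add(Rational(18169, 15241), Rational(-23, 215)) = Rational(3555792, 3276815)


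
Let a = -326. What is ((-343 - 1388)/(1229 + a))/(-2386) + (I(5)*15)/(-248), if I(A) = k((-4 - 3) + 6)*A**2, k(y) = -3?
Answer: 404051173/89055064 ≈ 4.5371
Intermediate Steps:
I(A) = -3*A**2
((-343 - 1388)/(1229 + a))/(-2386) + (I(5)*15)/(-248) = ((-343 - 1388)/(1229 - 326))/(-2386) + (-3*5**2*15)/(-248) = -1731/903*(-1/2386) + (-3*25*15)*(-1/248) = -1731*1/903*(-1/2386) - 75*15*(-1/248) = -577/301*(-1/2386) - 1125*(-1/248) = 577/718186 + 1125/248 = 404051173/89055064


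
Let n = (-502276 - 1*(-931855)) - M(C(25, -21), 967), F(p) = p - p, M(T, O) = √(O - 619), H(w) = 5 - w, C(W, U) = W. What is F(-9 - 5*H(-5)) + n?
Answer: 429579 - 2*√87 ≈ 4.2956e+5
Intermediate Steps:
M(T, O) = √(-619 + O)
F(p) = 0
n = 429579 - 2*√87 (n = (-502276 - 1*(-931855)) - √(-619 + 967) = (-502276 + 931855) - √348 = 429579 - 2*√87 ≈ 4.2956e+5)
F(-9 - 5*H(-5)) + n = 0 + (429579 - 2*√87) = 429579 - 2*√87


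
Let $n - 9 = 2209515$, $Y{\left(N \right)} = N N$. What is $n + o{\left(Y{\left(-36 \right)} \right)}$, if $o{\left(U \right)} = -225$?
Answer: $2209299$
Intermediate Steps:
$Y{\left(N \right)} = N^{2}$
$n = 2209524$ ($n = 9 + 2209515 = 2209524$)
$n + o{\left(Y{\left(-36 \right)} \right)} = 2209524 - 225 = 2209299$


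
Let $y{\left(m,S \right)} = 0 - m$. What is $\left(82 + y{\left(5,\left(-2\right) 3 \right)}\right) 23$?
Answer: $1771$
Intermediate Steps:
$y{\left(m,S \right)} = - m$
$\left(82 + y{\left(5,\left(-2\right) 3 \right)}\right) 23 = \left(82 - 5\right) 23 = 77 \cdot 23 = 1771$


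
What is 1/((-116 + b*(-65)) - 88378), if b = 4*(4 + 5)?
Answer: -1/90834 ≈ -1.1009e-5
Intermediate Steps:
b = 36 (b = 4*9 = 36)
1/((-116 + b*(-65)) - 88378) = 1/((-116 + 36*(-65)) - 88378) = 1/((-116 - 2340) - 88378) = 1/(-2456 - 88378) = 1/(-90834) = -1/90834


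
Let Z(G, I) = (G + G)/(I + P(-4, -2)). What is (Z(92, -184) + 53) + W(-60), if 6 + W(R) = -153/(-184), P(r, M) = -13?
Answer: 1699941/36248 ≈ 46.898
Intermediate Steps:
W(R) = -951/184 (W(R) = -6 - 153/(-184) = -6 - 153*(-1/184) = -6 + 153/184 = -951/184)
Z(G, I) = 2*G/(-13 + I) (Z(G, I) = (G + G)/(I - 13) = (2*G)/(-13 + I) = 2*G/(-13 + I))
(Z(92, -184) + 53) + W(-60) = (2*92/(-13 - 184) + 53) - 951/184 = (2*92/(-197) + 53) - 951/184 = (2*92*(-1/197) + 53) - 951/184 = (-184/197 + 53) - 951/184 = 10257/197 - 951/184 = 1699941/36248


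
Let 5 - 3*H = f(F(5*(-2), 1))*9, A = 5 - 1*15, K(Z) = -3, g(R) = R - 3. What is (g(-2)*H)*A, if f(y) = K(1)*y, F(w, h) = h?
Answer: 1600/3 ≈ 533.33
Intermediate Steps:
g(R) = -3 + R
f(y) = -3*y
A = -10 (A = 5 - 15 = -10)
H = 32/3 (H = 5/3 - (-3*1)*9/3 = 5/3 - (-1)*9 = 5/3 - ⅓*(-27) = 5/3 + 9 = 32/3 ≈ 10.667)
(g(-2)*H)*A = ((-3 - 2)*(32/3))*(-10) = -5*32/3*(-10) = -160/3*(-10) = 1600/3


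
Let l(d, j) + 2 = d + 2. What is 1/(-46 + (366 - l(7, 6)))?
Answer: 1/313 ≈ 0.0031949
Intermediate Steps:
l(d, j) = d (l(d, j) = -2 + (d + 2) = -2 + (2 + d) = d)
1/(-46 + (366 - l(7, 6))) = 1/(-46 + (366 - 1*7)) = 1/(-46 + (366 - 7)) = 1/(-46 + 359) = 1/313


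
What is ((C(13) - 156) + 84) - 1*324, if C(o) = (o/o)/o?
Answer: -5147/13 ≈ -395.92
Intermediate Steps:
C(o) = 1/o
((C(13) - 156) + 84) - 1*324 = ((1/13 - 156) + 84) - 1*324 = ((1/13 - 156) + 84) - 324 = (-2027/13 + 84) - 324 = -935/13 - 324 = -5147/13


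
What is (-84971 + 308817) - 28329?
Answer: 195517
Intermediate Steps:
(-84971 + 308817) - 28329 = 223846 - 28329 = 195517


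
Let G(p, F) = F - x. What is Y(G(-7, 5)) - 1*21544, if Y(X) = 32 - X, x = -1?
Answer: -21518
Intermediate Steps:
G(p, F) = 1 + F (G(p, F) = F - 1*(-1) = F + 1 = 1 + F)
Y(G(-7, 5)) - 1*21544 = (32 - (1 + 5)) - 1*21544 = (32 - 1*6) - 21544 = (32 - 6) - 21544 = 26 - 21544 = -21518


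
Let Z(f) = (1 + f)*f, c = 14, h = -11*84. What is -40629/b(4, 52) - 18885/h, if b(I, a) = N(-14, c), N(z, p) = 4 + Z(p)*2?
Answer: -2461163/32648 ≈ -75.385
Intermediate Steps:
h = -924
Z(f) = f*(1 + f)
N(z, p) = 4 + 2*p*(1 + p) (N(z, p) = 4 + (p*(1 + p))*2 = 4 + 2*p*(1 + p))
b(I, a) = 424 (b(I, a) = 4 + 2*14*(1 + 14) = 4 + 2*14*15 = 4 + 420 = 424)
-40629/b(4, 52) - 18885/h = -40629/424 - 18885/(-924) = -40629*1/424 - 18885*(-1/924) = -40629/424 + 6295/308 = -2461163/32648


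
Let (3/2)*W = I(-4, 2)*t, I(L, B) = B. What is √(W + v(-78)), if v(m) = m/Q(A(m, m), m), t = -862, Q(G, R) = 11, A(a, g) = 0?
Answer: I*√1259346/33 ≈ 34.006*I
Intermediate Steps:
v(m) = m/11
W = -3448/3 (W = 2*(2*(-862))/3 = (⅔)*(-1724) = -3448/3 ≈ -1149.3)
√(W + v(-78)) = √(-3448/3 + (1/11)*(-78)) = √(-3448/3 - 78/11) = √(-38162/33) = I*√1259346/33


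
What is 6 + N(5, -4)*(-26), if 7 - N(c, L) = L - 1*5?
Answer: -410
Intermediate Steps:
N(c, L) = 12 - L (N(c, L) = 7 - (L - 1*5) = 7 - (L - 5) = 7 - (-5 + L) = 7 + (5 - L) = 12 - L)
6 + N(5, -4)*(-26) = 6 + (12 - 1*(-4))*(-26) = 6 + (12 + 4)*(-26) = 6 + 16*(-26) = 6 - 416 = -410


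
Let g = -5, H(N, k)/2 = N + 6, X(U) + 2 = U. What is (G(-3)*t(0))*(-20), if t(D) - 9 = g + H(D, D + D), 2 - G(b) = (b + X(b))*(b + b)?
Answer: 14720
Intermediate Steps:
X(U) = -2 + U
H(N, k) = 12 + 2*N (H(N, k) = 2*(N + 6) = 2*(6 + N) = 12 + 2*N)
G(b) = 2 - 2*b*(-2 + 2*b) (G(b) = 2 - (b + (-2 + b))*(b + b) = 2 - (-2 + 2*b)*2*b = 2 - 2*b*(-2 + 2*b))
t(D) = 16 + 2*D (t(D) = 9 + (-5 + (12 + 2*D)) = 9 + (7 + 2*D) = 16 + 2*D)
(G(-3)*t(0))*(-20) = ((2 - 4*(-3)**2 + 4*(-3))*(16 + 2*0))*(-20) = ((2 - 4*9 - 12)*(16 + 0))*(-20) = ((2 - 36 - 12)*16)*(-20) = -46*16*(-20) = -736*(-20) = 14720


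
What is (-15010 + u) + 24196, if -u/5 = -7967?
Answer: 49021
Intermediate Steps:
u = 39835 (u = -5*(-7967) = 39835)
(-15010 + u) + 24196 = (-15010 + 39835) + 24196 = 24825 + 24196 = 49021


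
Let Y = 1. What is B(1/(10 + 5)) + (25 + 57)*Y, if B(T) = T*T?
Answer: 18451/225 ≈ 82.004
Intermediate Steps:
B(T) = T²
B(1/(10 + 5)) + (25 + 57)*Y = (1/(10 + 5))² + (25 + 57)*1 = (1/15)² + 82*1 = (1/15)² + 82 = 1/225 + 82 = 18451/225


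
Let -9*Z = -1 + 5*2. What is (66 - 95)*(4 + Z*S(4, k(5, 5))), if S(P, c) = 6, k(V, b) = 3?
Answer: 58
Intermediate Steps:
Z = -1 (Z = -(-1 + 5*2)/9 = -(-1 + 10)/9 = -1/9*9 = -1)
(66 - 95)*(4 + Z*S(4, k(5, 5))) = (66 - 95)*(4 - 1*6) = -29*(4 - 6) = -29*(-2) = 58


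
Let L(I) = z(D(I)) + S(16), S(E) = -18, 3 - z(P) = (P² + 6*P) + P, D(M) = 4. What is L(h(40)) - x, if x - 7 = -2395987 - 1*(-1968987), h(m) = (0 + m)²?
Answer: 426934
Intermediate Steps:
h(m) = m²
z(P) = 3 - P² - 7*P (z(P) = 3 - ((P² + 6*P) + P) = 3 - (P² + 7*P) = 3 + (-P² - 7*P) = 3 - P² - 7*P)
L(I) = -59 (L(I) = (3 - 1*4² - 7*4) - 18 = (3 - 1*16 - 28) - 18 = (3 - 16 - 28) - 18 = -41 - 18 = -59)
x = -426993 (x = 7 + (-2395987 - 1*(-1968987)) = 7 + (-2395987 + 1968987) = 7 - 427000 = -426993)
L(h(40)) - x = -59 - 1*(-426993) = -59 + 426993 = 426934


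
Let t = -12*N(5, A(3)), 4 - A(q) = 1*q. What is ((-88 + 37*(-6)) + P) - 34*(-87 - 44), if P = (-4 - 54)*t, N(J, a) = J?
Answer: 7624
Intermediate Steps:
A(q) = 4 - q
t = -60 (t = -12*5 = -60)
P = 3480 (P = (-4 - 54)*(-60) = -58*(-60) = 3480)
((-88 + 37*(-6)) + P) - 34*(-87 - 44) = ((-88 + 37*(-6)) + 3480) - 34*(-87 - 44) = ((-88 - 222) + 3480) - 34*(-131) = (-310 + 3480) + 4454 = 3170 + 4454 = 7624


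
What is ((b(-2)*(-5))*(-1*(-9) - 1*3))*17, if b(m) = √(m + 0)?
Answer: -510*I*√2 ≈ -721.25*I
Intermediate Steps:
b(m) = √m
((b(-2)*(-5))*(-1*(-9) - 1*3))*17 = ((√(-2)*(-5))*(-1*(-9) - 1*3))*17 = (((I*√2)*(-5))*(9 - 3))*17 = (-5*I*√2*6)*17 = -30*I*√2*17 = -510*I*√2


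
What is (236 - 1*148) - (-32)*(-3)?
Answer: -8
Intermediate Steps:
(236 - 1*148) - (-32)*(-3) = (236 - 148) - 1*96 = 88 - 96 = -8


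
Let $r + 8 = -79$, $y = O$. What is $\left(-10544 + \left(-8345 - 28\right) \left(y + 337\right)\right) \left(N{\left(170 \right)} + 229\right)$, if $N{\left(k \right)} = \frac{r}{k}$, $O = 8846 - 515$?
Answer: $- \frac{1409762170922}{85} \approx -1.6585 \cdot 10^{10}$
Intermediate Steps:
$O = 8331$ ($O = 8846 - 515 = 8331$)
$y = 8331$
$r = -87$ ($r = -8 - 79 = -87$)
$N{\left(k \right)} = - \frac{87}{k}$
$\left(-10544 + \left(-8345 - 28\right) \left(y + 337\right)\right) \left(N{\left(170 \right)} + 229\right) = \left(-10544 + \left(-8345 - 28\right) \left(8331 + 337\right)\right) \left(- \frac{87}{170} + 229\right) = \left(-10544 - 72577164\right) \left(\left(-87\right) \frac{1}{170} + 229\right) = \left(-10544 - 72577164\right) \left(- \frac{87}{170} + 229\right) = \left(-72587708\right) \frac{38843}{170} = - \frac{1409762170922}{85}$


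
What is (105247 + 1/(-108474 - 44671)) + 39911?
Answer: 22230221909/153145 ≈ 1.4516e+5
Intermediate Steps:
(105247 + 1/(-108474 - 44671)) + 39911 = (105247 + 1/(-153145)) + 39911 = (105247 - 1/153145) + 39911 = 16118051814/153145 + 39911 = 22230221909/153145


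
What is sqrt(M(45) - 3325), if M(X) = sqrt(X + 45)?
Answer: sqrt(-3325 + 3*sqrt(10)) ≈ 57.581*I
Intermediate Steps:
M(X) = sqrt(45 + X)
sqrt(M(45) - 3325) = sqrt(sqrt(45 + 45) - 3325) = sqrt(sqrt(90) - 3325) = sqrt(3*sqrt(10) - 3325) = sqrt(-3325 + 3*sqrt(10))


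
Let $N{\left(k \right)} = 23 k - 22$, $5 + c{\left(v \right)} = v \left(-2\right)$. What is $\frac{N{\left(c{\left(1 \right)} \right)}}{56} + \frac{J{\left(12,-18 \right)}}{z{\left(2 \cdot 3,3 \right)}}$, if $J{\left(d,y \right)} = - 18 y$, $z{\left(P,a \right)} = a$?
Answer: $\frac{5865}{56} \approx 104.73$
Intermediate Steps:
$c{\left(v \right)} = -5 - 2 v$ ($c{\left(v \right)} = -5 + v \left(-2\right) = -5 - 2 v$)
$N{\left(k \right)} = -22 + 23 k$
$\frac{N{\left(c{\left(1 \right)} \right)}}{56} + \frac{J{\left(12,-18 \right)}}{z{\left(2 \cdot 3,3 \right)}} = \frac{-22 + 23 \left(-5 - 2\right)}{56} + \frac{\left(-18\right) \left(-18\right)}{3} = \left(-22 + 23 \left(-5 - 2\right)\right) \frac{1}{56} + 324 \cdot \frac{1}{3} = \left(-22 + 23 \left(-7\right)\right) \frac{1}{56} + 108 = \left(-22 - 161\right) \frac{1}{56} + 108 = \left(-183\right) \frac{1}{56} + 108 = - \frac{183}{56} + 108 = \frac{5865}{56}$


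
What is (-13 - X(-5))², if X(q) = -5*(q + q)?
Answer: 3969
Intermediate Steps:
X(q) = -10*q
(-13 - X(-5))² = (-13 - (-10)*(-5))² = (-13 - 1*50)² = (-13 - 50)² = (-63)² = 3969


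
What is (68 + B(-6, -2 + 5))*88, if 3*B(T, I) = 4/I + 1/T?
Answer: 54164/9 ≈ 6018.2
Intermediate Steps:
B(T, I) = 1/(3*T) + 4/(3*I) (B(T, I) = (4/I + 1/T)/3 = (1/T + 4/I)/3 = 1/(3*T) + 4/(3*I))
(68 + B(-6, -2 + 5))*88 = (68 + (⅓)*((-2 + 5) + 4*(-6))/((-2 + 5)*(-6)))*88 = (68 + (⅓)*(-⅙)*(3 - 24)/3)*88 = (68 + (⅓)*(⅓)*(-⅙)*(-21))*88 = (68 + 7/18)*88 = (1231/18)*88 = 54164/9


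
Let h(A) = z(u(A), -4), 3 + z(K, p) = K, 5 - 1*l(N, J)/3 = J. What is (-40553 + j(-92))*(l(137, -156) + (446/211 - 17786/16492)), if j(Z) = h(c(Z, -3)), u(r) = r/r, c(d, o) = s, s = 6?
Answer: -34154443259505/1739906 ≈ -1.9630e+7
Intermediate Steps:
c(d, o) = 6
l(N, J) = 15 - 3*J
u(r) = 1
z(K, p) = -3 + K
h(A) = -2 (h(A) = -3 + 1 = -2)
j(Z) = -2
(-40553 + j(-92))*(l(137, -156) + (446/211 - 17786/16492)) = (-40553 - 2)*((15 - 3*(-156)) + (446/211 - 17786/16492)) = -40555*((15 + 468) + (446*(1/211) - 17786*1/16492)) = -40555*(483 + (446/211 - 8893/8246)) = -40555*(483 + 1801293/1739906) = -40555*842175891/1739906 = -34154443259505/1739906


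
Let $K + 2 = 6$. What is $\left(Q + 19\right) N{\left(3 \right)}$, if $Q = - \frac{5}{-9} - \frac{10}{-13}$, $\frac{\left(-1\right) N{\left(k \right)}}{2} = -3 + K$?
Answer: $- \frac{4756}{117} \approx -40.65$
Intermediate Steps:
$K = 4$ ($K = -2 + 6 = 4$)
$N{\left(k \right)} = -2$ ($N{\left(k \right)} = - 2 \left(-3 + 4\right) = \left(-2\right) 1 = -2$)
$Q = \frac{155}{117}$ ($Q = \left(-5\right) \left(- \frac{1}{9}\right) - - \frac{10}{13} = \frac{5}{9} + \frac{10}{13} = \frac{155}{117} \approx 1.3248$)
$\left(Q + 19\right) N{\left(3 \right)} = \left(\frac{155}{117} + 19\right) \left(-2\right) = \frac{2378}{117} \left(-2\right) = - \frac{4756}{117}$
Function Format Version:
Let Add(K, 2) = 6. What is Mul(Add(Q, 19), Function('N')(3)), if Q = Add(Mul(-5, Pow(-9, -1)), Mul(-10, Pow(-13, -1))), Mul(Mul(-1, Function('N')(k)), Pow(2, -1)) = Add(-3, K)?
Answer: Rational(-4756, 117) ≈ -40.650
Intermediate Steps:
K = 4 (K = Add(-2, 6) = 4)
Function('N')(k) = -2 (Function('N')(k) = Mul(-2, Add(-3, 4)) = Mul(-2, 1) = -2)
Q = Rational(155, 117) (Q = Add(Mul(-5, Rational(-1, 9)), Mul(-10, Rational(-1, 13))) = Add(Rational(5, 9), Rational(10, 13)) = Rational(155, 117) ≈ 1.3248)
Mul(Add(Q, 19), Function('N')(3)) = Mul(Add(Rational(155, 117), 19), -2) = Mul(Rational(2378, 117), -2) = Rational(-4756, 117)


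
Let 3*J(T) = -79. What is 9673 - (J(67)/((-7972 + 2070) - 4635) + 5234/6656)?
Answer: 1017530230685/105201408 ≈ 9672.2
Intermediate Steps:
J(T) = -79/3 (J(T) = (1/3)*(-79) = -79/3)
9673 - (J(67)/((-7972 + 2070) - 4635) + 5234/6656) = 9673 - (-79/(3*((-7972 + 2070) - 4635)) + 5234/6656) = 9673 - (-79/(3*(-5902 - 4635)) + 5234*(1/6656)) = 9673 - (-79/3/(-10537) + 2617/3328) = 9673 - (-79/3*(-1/10537) + 2617/3328) = 9673 - (79/31611 + 2617/3328) = 9673 - 1*82988899/105201408 = 9673 - 82988899/105201408 = 1017530230685/105201408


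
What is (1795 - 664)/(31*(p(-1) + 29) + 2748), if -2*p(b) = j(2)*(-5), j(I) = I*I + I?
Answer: 1131/4112 ≈ 0.27505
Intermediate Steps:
j(I) = I + I² (j(I) = I² + I = I + I²)
p(b) = 15 (p(b) = -2*(1 + 2)*(-5)/2 = -2*3*(-5)/2 = -3*(-5) = -½*(-30) = 15)
(1795 - 664)/(31*(p(-1) + 29) + 2748) = (1795 - 664)/(31*(15 + 29) + 2748) = 1131/(31*44 + 2748) = 1131/(1364 + 2748) = 1131/4112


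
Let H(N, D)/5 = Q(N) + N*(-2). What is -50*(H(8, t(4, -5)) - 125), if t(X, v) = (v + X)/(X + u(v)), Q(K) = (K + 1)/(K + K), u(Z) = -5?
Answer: 80875/8 ≈ 10109.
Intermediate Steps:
Q(K) = (1 + K)/(2*K) (Q(K) = (1 + K)/((2*K)) = (1 + K)*(1/(2*K)) = (1 + K)/(2*K))
t(X, v) = (X + v)/(-5 + X) (t(X, v) = (v + X)/(X - 5) = (X + v)/(-5 + X))
H(N, D) = -10*N + 5*(1 + N)/(2*N) (H(N, D) = 5*((1 + N)/(2*N) + N*(-2)) = 5*((1 + N)/(2*N) - 2*N) = 5*(-2*N + (1 + N)/(2*N)) = -10*N + 5*(1 + N)/(2*N))
-50*(H(8, t(4, -5)) - 125) = -50*((5/2 - 10*8 + (5/2)/8) - 125) = -50*((5/2 - 80 + (5/2)*(⅛)) - 125) = -50*((5/2 - 80 + 5/16) - 125) = -50*(-1235/16 - 125) = -50*(-3235/16) = 80875/8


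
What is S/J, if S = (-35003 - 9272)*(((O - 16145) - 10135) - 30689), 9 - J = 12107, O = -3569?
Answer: -58267825/263 ≈ -2.2155e+5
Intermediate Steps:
J = -12098 (J = 9 - 1*12107 = 9 - 12107 = -12098)
S = 2680319950 (S = (-35003 - 9272)*(((-3569 - 16145) - 10135) - 30689) = -44275*((-19714 - 10135) - 30689) = -44275*(-29849 - 30689) = -44275*(-60538) = 2680319950)
S/J = 2680319950/(-12098) = 2680319950*(-1/12098) = -58267825/263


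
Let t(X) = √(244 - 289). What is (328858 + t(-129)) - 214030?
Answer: 114828 + 3*I*√5 ≈ 1.1483e+5 + 6.7082*I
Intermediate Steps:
t(X) = 3*I*√5 (t(X) = √(-45) = 3*I*√5)
(328858 + t(-129)) - 214030 = (328858 + 3*I*√5) - 214030 = 114828 + 3*I*√5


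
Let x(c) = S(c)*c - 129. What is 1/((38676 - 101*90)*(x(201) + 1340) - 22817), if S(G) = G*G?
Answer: 1/240291907015 ≈ 4.1616e-12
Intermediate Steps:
S(G) = G**2
x(c) = -129 + c**3 (x(c) = c**2*c - 129 = c**3 - 129 = -129 + c**3)
1/((38676 - 101*90)*(x(201) + 1340) - 22817) = 1/((38676 - 101*90)*((-129 + 201**3) + 1340) - 22817) = 1/((38676 - 9090)*((-129 + 8120601) + 1340) - 22817) = 1/(29586*(8120472 + 1340) - 22817) = 1/(29586*8121812 - 22817) = 1/(240291929832 - 22817) = 1/240291907015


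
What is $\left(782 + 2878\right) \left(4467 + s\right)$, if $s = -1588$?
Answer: $10537140$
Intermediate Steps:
$\left(782 + 2878\right) \left(4467 + s\right) = \left(782 + 2878\right) \left(4467 - 1588\right) = 3660 \cdot 2879 = 10537140$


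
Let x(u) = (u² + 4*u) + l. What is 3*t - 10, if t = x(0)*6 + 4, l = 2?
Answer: 38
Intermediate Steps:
x(u) = 2 + u² + 4*u (x(u) = (u² + 4*u) + 2 = 2 + u² + 4*u)
t = 16 (t = (2 + 0² + 4*0)*6 + 4 = (2 + 0 + 0)*6 + 4 = 2*6 + 4 = 12 + 4 = 16)
3*t - 10 = 3*16 - 10 = 48 - 10 = 38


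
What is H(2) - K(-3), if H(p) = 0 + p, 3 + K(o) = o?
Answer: 8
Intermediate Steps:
K(o) = -3 + o
H(p) = p
H(2) - K(-3) = 2 - (-3 - 3) = 2 - 1*(-6) = 2 + 6 = 8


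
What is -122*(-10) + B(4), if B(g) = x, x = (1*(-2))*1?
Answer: 1218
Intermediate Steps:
x = -2 (x = -2*1 = -2)
B(g) = -2
-122*(-10) + B(4) = -122*(-10) - 2 = 1220 - 2 = 1218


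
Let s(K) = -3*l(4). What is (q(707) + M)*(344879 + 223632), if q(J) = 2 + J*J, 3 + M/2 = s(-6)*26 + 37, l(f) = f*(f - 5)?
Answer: 284564201473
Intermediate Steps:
l(f) = f*(-5 + f)
s(K) = 12 (s(K) = -12*(-5 + 4) = -12*(-1) = -3*(-4) = 12)
M = 692 (M = -6 + 2*(12*26 + 37) = -6 + 2*(312 + 37) = -6 + 2*349 = -6 + 698 = 692)
q(J) = 2 + J**2
(q(707) + M)*(344879 + 223632) = ((2 + 707**2) + 692)*(344879 + 223632) = ((2 + 499849) + 692)*568511 = (499851 + 692)*568511 = 500543*568511 = 284564201473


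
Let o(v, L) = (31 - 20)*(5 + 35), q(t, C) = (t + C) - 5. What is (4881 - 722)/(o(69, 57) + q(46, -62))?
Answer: 4159/419 ≈ 9.9260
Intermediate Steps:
q(t, C) = -5 + C + t (q(t, C) = (C + t) - 5 = -5 + C + t)
o(v, L) = 440 (o(v, L) = 11*40 = 440)
(4881 - 722)/(o(69, 57) + q(46, -62)) = (4881 - 722)/(440 + (-5 - 62 + 46)) = 4159/(440 - 21) = 4159/419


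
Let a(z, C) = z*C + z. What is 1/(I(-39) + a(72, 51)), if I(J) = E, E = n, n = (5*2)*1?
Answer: 1/3754 ≈ 0.00026638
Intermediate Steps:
n = 10 (n = 10*1 = 10)
E = 10
I(J) = 10
a(z, C) = z + C*z (a(z, C) = C*z + z = z + C*z)
1/(I(-39) + a(72, 51)) = 1/(10 + 72*(1 + 51)) = 1/(10 + 72*52) = 1/(10 + 3744) = 1/3754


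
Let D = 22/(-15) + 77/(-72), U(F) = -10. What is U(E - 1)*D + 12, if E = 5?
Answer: 1345/36 ≈ 37.361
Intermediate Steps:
D = -913/360 (D = 22*(-1/15) + 77*(-1/72) = -22/15 - 77/72 = -913/360 ≈ -2.5361)
U(E - 1)*D + 12 = -10*(-913/360) + 12 = 913/36 + 12 = 1345/36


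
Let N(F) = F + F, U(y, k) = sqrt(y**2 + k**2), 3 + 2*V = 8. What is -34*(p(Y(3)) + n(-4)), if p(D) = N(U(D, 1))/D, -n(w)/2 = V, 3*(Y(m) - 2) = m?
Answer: 170 - 68*sqrt(10)/3 ≈ 98.322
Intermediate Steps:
Y(m) = 2 + m/3
V = 5/2 (V = -3/2 + (1/2)*8 = -3/2 + 4 = 5/2 ≈ 2.5000)
n(w) = -5 (n(w) = -2*5/2 = -5)
U(y, k) = sqrt(k**2 + y**2)
N(F) = 2*F
p(D) = 2*sqrt(1 + D**2)/D (p(D) = (2*sqrt(1**2 + D**2))/D = (2*sqrt(1 + D**2))/D = 2*sqrt(1 + D**2)/D)
-34*(p(Y(3)) + n(-4)) = -34*(2*sqrt(1 + (2 + (1/3)*3)**2)/(2 + (1/3)*3) - 5) = -34*(2*sqrt(1 + (2 + 1)**2)/(2 + 1) - 5) = -34*(2*sqrt(1 + 3**2)/3 - 5) = -34*(2*(1/3)*sqrt(1 + 9) - 5) = -34*(2*(1/3)*sqrt(10) - 5) = -34*(2*sqrt(10)/3 - 5) = -34*(-5 + 2*sqrt(10)/3) = 170 - 68*sqrt(10)/3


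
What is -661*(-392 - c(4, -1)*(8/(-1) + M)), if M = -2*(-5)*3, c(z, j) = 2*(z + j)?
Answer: 346364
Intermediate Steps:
c(z, j) = 2*j + 2*z (c(z, j) = 2*(j + z) = 2*j + 2*z)
M = 30 (M = 10*3 = 30)
-661*(-392 - c(4, -1)*(8/(-1) + M)) = -661*(-392 - (2*(-1) + 2*4)*(8/(-1) + 30)) = -661*(-392 - (-2 + 8)*(8*(-1) + 30)) = -661*(-392 - 6*(-8 + 30)) = -661*(-392 - 6*22) = -661*(-392 - 1*132) = -661*(-392 - 132) = -661*(-524) = 346364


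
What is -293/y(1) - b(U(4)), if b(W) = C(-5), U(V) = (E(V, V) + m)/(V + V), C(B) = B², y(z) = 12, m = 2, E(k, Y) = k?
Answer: -593/12 ≈ -49.417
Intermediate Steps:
U(V) = (2 + V)/(2*V) (U(V) = (V + 2)/(V + V) = (2 + V)/((2*V)) = (2 + V)*(1/(2*V)) = (2 + V)/(2*V))
b(W) = 25 (b(W) = (-5)² = 25)
-293/y(1) - b(U(4)) = -293/12 - 1*25 = -293*1/12 - 25 = -293/12 - 25 = -593/12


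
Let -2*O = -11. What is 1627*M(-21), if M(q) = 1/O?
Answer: 3254/11 ≈ 295.82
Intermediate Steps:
O = 11/2 (O = -½*(-11) = 11/2 ≈ 5.5000)
M(q) = 2/11 (M(q) = 1/(11/2) = 2/11)
1627*M(-21) = 1627*(2/11) = 3254/11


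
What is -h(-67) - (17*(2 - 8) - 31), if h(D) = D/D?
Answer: 132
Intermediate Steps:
h(D) = 1
-h(-67) - (17*(2 - 8) - 31) = -1*1 - (17*(2 - 8) - 31) = -1 - (17*(-6) - 31) = -1 - (-102 - 31) = -1 - 1*(-133) = -1 + 133 = 132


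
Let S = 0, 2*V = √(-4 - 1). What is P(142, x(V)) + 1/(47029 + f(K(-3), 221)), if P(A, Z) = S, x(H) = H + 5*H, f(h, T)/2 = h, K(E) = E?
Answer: 1/47023 ≈ 2.1266e-5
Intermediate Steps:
V = I*√5/2 (V = √(-4 - 1)/2 = √(-5)/2 = (I*√5)/2 = I*√5/2 ≈ 1.118*I)
f(h, T) = 2*h
x(H) = 6*H
P(A, Z) = 0
P(142, x(V)) + 1/(47029 + f(K(-3), 221)) = 0 + 1/(47029 + 2*(-3)) = 0 + 1/(47029 - 6) = 0 + 1/47023 = 1/47023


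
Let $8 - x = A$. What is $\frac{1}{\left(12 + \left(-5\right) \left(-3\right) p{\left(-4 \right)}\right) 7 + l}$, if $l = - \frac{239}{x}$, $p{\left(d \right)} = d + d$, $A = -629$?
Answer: $- \frac{637}{481811} \approx -0.0013221$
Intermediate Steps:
$p{\left(d \right)} = 2 d$
$x = 637$ ($x = 8 - -629 = 8 + 629 = 637$)
$l = - \frac{239}{637} \approx -0.3752$
$\frac{1}{\left(12 + \left(-5\right) \left(-3\right) p{\left(-4 \right)}\right) 7 + l} = \frac{1}{\left(12 + \left(-5\right) \left(-3\right) 2 \left(-4\right)\right) 7 - \frac{239}{637}} = \frac{1}{\left(12 + 15 \left(-8\right)\right) 7 - \frac{239}{637}} = \frac{1}{\left(12 - 120\right) 7 - \frac{239}{637}} = \frac{1}{\left(-108\right) 7 - \frac{239}{637}} = \frac{1}{-756 - \frac{239}{637}} = \frac{1}{- \frac{481811}{637}} = - \frac{637}{481811}$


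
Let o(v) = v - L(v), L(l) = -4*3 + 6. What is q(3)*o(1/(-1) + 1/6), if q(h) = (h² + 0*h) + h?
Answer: 62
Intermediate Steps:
L(l) = -6 (L(l) = -12 + 6 = -6)
q(h) = h + h² (q(h) = (h² + 0) + h = h² + h = h + h²)
o(v) = 6 + v (o(v) = v - 1*(-6) = v + 6 = 6 + v)
q(3)*o(1/(-1) + 1/6) = (3*(1 + 3))*(6 + (1/(-1) + 1/6)) = (3*4)*(6 + (1*(-1) + 1*(⅙))) = 12*(6 + (-1 + ⅙)) = 12*(6 - ⅚) = 12*(31/6) = 62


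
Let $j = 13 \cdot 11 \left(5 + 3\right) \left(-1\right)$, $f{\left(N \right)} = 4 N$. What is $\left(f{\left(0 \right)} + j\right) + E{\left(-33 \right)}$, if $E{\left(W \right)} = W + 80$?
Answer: $-1097$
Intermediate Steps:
$E{\left(W \right)} = 80 + W$
$j = -1144$ ($j = 143 \cdot 8 \left(-1\right) = 143 \left(-8\right) = -1144$)
$\left(f{\left(0 \right)} + j\right) + E{\left(-33 \right)} = \left(4 \cdot 0 - 1144\right) + \left(80 - 33\right) = \left(0 - 1144\right) + 47 = -1144 + 47 = -1097$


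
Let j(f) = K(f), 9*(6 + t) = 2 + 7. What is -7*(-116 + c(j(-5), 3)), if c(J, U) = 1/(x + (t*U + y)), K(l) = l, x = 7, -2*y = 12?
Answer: 1625/2 ≈ 812.50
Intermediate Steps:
y = -6 (y = -1/2*12 = -6)
t = -5 (t = -6 + (2 + 7)/9 = -6 + (1/9)*9 = -6 + 1 = -5)
j(f) = f
c(J, U) = 1/(1 - 5*U) (c(J, U) = 1/(7 + (-5*U - 6)) = 1/(7 + (-6 - 5*U)) = 1/(1 - 5*U))
-7*(-116 + c(j(-5), 3)) = -7*(-116 + 1/(1 - 5*3)) = -7*(-116 + 1/(1 - 15)) = -7*(-116 + 1/(-14)) = -7*(-116 - 1/14) = -7*(-1625/14) = 1625/2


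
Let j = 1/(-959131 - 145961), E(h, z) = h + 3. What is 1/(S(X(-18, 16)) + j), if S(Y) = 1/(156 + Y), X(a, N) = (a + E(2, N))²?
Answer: 359154900/1104767 ≈ 325.10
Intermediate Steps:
E(h, z) = 3 + h
X(a, N) = (5 + a)² (X(a, N) = (a + (3 + 2))² = (a + 5)² = (5 + a)²)
j = -1/1105092 (j = 1/(-1105092) = -1/1105092 ≈ -9.0490e-7)
1/(S(X(-18, 16)) + j) = 1/(1/(156 + (5 - 18)²) - 1/1105092) = 1/(1/(156 + (-13)²) - 1/1105092) = 1/(1/(156 + 169) - 1/1105092) = 1/(1/325 - 1/1105092) = 1/(1104767/359154900) = 359154900/1104767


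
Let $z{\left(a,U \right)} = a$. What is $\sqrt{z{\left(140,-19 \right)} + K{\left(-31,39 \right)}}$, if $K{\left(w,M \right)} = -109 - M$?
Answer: $2 i \sqrt{2} \approx 2.8284 i$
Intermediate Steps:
$\sqrt{z{\left(140,-19 \right)} + K{\left(-31,39 \right)}} = \sqrt{140 - 148} = \sqrt{-8} = 2 i \sqrt{2}$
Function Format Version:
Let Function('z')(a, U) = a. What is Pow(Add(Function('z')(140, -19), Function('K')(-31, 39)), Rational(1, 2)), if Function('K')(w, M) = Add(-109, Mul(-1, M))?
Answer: Mul(2, I, Pow(2, Rational(1, 2))) ≈ Mul(2.8284, I)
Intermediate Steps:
Pow(Add(Function('z')(140, -19), Function('K')(-31, 39)), Rational(1, 2)) = Pow(Add(140, Add(-109, Mul(-1, 39))), Rational(1, 2)) = Pow(Add(140, Add(-109, -39)), Rational(1, 2)) = Pow(Add(140, -148), Rational(1, 2)) = Pow(-8, Rational(1, 2)) = Mul(2, I, Pow(2, Rational(1, 2)))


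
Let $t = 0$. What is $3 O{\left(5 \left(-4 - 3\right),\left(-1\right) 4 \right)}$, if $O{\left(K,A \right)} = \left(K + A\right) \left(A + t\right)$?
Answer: $468$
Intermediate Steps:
$O{\left(K,A \right)} = A \left(A + K\right)$ ($O{\left(K,A \right)} = \left(K + A\right) \left(A + 0\right) = \left(A + K\right) A = A \left(A + K\right)$)
$3 O{\left(5 \left(-4 - 3\right),\left(-1\right) 4 \right)} = 3 \left(-1\right) 4 \left(\left(-1\right) 4 + 5 \left(-4 - 3\right)\right) = 3 \left(- 4 \left(-4 + 5 \left(-7\right)\right)\right) = 3 \left(- 4 \left(-4 - 35\right)\right) = 3 \left(\left(-4\right) \left(-39\right)\right) = 3 \cdot 156 = 468$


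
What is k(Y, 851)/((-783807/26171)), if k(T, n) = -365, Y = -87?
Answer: 9552415/783807 ≈ 12.187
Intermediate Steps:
k(Y, 851)/((-783807/26171)) = -365/((-783807/26171)) = -365/((-783807*1/26171)) = -365/(-783807/26171) = -365*(-26171/783807) = 9552415/783807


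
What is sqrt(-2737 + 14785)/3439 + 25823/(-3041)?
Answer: -25823/3041 + 4*sqrt(753)/3439 ≈ -8.4597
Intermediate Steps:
sqrt(-2737 + 14785)/3439 + 25823/(-3041) = sqrt(12048)*(1/3439) + 25823*(-1/3041) = (4*sqrt(753))*(1/3439) - 25823/3041 = 4*sqrt(753)/3439 - 25823/3041 = -25823/3041 + 4*sqrt(753)/3439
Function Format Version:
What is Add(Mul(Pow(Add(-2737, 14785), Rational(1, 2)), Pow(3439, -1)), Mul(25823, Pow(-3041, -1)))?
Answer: Add(Rational(-25823, 3041), Mul(Rational(4, 3439), Pow(753, Rational(1, 2)))) ≈ -8.4597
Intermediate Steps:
Add(Mul(Pow(Add(-2737, 14785), Rational(1, 2)), Pow(3439, -1)), Mul(25823, Pow(-3041, -1))) = Add(Mul(Pow(12048, Rational(1, 2)), Rational(1, 3439)), Mul(25823, Rational(-1, 3041))) = Add(Mul(Mul(4, Pow(753, Rational(1, 2))), Rational(1, 3439)), Rational(-25823, 3041)) = Add(Mul(Rational(4, 3439), Pow(753, Rational(1, 2))), Rational(-25823, 3041)) = Add(Rational(-25823, 3041), Mul(Rational(4, 3439), Pow(753, Rational(1, 2))))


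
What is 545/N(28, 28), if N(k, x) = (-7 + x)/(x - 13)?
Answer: 2725/7 ≈ 389.29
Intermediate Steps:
N(k, x) = (-7 + x)/(-13 + x)
545/N(28, 28) = 545/(((-7 + 28)/(-13 + 28))) = 545/((21/15)) = 545/(((1/15)*21)) = 545/(7/5) = 545*(5/7) = 2725/7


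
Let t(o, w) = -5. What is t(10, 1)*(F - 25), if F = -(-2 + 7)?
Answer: 150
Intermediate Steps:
F = -5 (F = -1*5 = -5)
t(10, 1)*(F - 25) = -5*(-5 - 25) = -5*(-30) = 150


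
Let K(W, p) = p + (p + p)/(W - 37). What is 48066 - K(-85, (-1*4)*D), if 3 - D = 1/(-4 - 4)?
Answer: 2932776/61 ≈ 48078.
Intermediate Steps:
D = 25/8 (D = 3 - 1/(-4 - 4) = 3 - 1/(-8) = 3 - 1*(-⅛) = 3 + ⅛ = 25/8 ≈ 3.1250)
K(W, p) = p + 2*p/(-37 + W) (K(W, p) = p + (2*p)/(-37 + W) = p + 2*p/(-37 + W))
48066 - K(-85, (-1*4)*D) = 48066 - -1*4*(25/8)*(-35 - 85)/(-37 - 85) = 48066 - (-4*25/8)*(-120)/(-122) = 48066 - (-25)*(-1)*(-120)/(2*122) = 48066 - 1*(-750/61) = 48066 + 750/61 = 2932776/61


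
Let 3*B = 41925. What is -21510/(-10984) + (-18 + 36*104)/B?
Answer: 170764317/76750700 ≈ 2.2249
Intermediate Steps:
B = 13975 (B = (⅓)*41925 = 13975)
-21510/(-10984) + (-18 + 36*104)/B = -21510/(-10984) + (-18 + 36*104)/13975 = -21510*(-1/10984) + (-18 + 3744)*(1/13975) = 10755/5492 + 3726*(1/13975) = 10755/5492 + 3726/13975 = 170764317/76750700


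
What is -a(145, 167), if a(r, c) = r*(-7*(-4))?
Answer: -4060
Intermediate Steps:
a(r, c) = 28*r (a(r, c) = r*28 = 28*r)
-a(145, 167) = -28*145 = -1*4060 = -4060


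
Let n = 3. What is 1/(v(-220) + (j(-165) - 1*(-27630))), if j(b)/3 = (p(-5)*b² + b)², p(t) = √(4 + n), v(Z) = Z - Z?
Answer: 24706861/384562186023385980 + 6655*√7/59820784492526708 ≈ 6.4541e-11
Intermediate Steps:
v(Z) = 0
p(t) = √7 (p(t) = √(4 + 3) = √7)
j(b) = 3*(b + √7*b²)² (j(b) = 3*(√7*b² + b)² = 3*(b + √7*b²)²)
1/(v(-220) + (j(-165) - 1*(-27630))) = 1/(0 + (3*(-165)²*(1 - 165*√7)² - 1*(-27630))) = 1/(0 + (3*27225*(1 - 165*√7)² + 27630)) = 1/(0 + (81675*(1 - 165*√7)² + 27630)) = 1/(0 + (27630 + 81675*(1 - 165*√7)²)) = 1/(27630 + 81675*(1 - 165*√7)²)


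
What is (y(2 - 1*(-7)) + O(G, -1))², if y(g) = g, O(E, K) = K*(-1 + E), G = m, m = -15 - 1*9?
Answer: 1156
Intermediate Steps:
m = -24 (m = -15 - 9 = -24)
G = -24
(y(2 - 1*(-7)) + O(G, -1))² = ((2 - 1*(-7)) - (-1 - 24))² = ((2 + 7) - 1*(-25))² = (9 + 25)² = 34² = 1156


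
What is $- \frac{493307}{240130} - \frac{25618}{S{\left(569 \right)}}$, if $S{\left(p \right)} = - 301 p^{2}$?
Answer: $- \frac{48067632205387}{23401163407930} \approx -2.0541$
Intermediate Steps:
$- \frac{493307}{240130} - \frac{25618}{S{\left(569 \right)}} = - \frac{493307}{240130} - \frac{25618}{\left(-301\right) 569^{2}} = \left(-493307\right) \frac{1}{240130} - \frac{25618}{\left(-301\right) 323761} = - \frac{493307}{240130} - \frac{25618}{-97452061} = - \frac{493307}{240130} - - \frac{25618}{97452061} = - \frac{493307}{240130} + \frac{25618}{97452061} = - \frac{48067632205387}{23401163407930}$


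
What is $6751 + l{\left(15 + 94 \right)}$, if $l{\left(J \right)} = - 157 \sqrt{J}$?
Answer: $6751 - 157 \sqrt{109} \approx 5111.9$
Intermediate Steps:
$6751 + l{\left(15 + 94 \right)} = 6751 - 157 \sqrt{15 + 94} = 6751 - 157 \sqrt{109}$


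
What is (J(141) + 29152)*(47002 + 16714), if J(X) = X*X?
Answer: 3124186628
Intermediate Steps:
J(X) = X**2
(J(141) + 29152)*(47002 + 16714) = (141**2 + 29152)*(47002 + 16714) = (19881 + 29152)*63716 = 49033*63716 = 3124186628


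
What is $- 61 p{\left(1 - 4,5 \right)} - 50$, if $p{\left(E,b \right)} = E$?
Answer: $133$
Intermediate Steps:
$- 61 p{\left(1 - 4,5 \right)} - 50 = - 61 \left(1 - 4\right) - 50 = \left(-61\right) \left(-3\right) - 50 = 183 - 50 = 133$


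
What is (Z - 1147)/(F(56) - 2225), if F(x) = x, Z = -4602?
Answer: 5749/2169 ≈ 2.6505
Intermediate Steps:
(Z - 1147)/(F(56) - 2225) = (-4602 - 1147)/(56 - 2225) = -5749/(-2169) = -5749*(-1/2169) = 5749/2169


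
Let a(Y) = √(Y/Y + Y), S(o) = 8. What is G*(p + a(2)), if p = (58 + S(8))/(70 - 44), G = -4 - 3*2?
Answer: -330/13 - 10*√3 ≈ -42.705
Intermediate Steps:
G = -10 (G = -4 - 6 = -10)
a(Y) = √(1 + Y)
p = 33/13 (p = (58 + 8)/(70 - 44) = 66/26 = 66*(1/26) = 33/13 ≈ 2.5385)
G*(p + a(2)) = -10*(33/13 + √(1 + 2)) = -10*(33/13 + √3) = -330/13 - 10*√3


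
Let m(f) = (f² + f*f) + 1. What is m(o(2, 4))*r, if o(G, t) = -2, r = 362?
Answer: 3258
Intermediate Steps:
m(f) = 1 + 2*f² (m(f) = (f² + f²) + 1 = 2*f² + 1 = 1 + 2*f²)
m(o(2, 4))*r = (1 + 2*(-2)²)*362 = (1 + 2*4)*362 = (1 + 8)*362 = 9*362 = 3258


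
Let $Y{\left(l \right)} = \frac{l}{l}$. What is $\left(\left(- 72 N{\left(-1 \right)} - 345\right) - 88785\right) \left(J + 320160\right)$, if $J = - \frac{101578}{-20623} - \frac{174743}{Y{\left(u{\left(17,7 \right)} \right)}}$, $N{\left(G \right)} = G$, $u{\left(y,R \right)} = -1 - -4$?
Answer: $- \frac{267088180950402}{20623} \approx -1.2951 \cdot 10^{10}$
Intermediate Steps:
$u{\left(y,R \right)} = 3$ ($u{\left(y,R \right)} = -1 + 4 = 3$)
$Y{\left(l \right)} = 1$
$J = - \frac{3603623311}{20623}$ ($J = - \frac{101578}{-20623} - \frac{174743}{1} = \left(-101578\right) \left(- \frac{1}{20623}\right) - 174743 = \frac{101578}{20623} - 174743 = - \frac{3603623311}{20623} \approx -1.7474 \cdot 10^{5}$)
$\left(\left(- 72 N{\left(-1 \right)} - 345\right) - 88785\right) \left(J + 320160\right) = \left(\left(\left(-72\right) \left(-1\right) - 345\right) - 88785\right) \left(- \frac{3603623311}{20623} + 320160\right) = \left(\left(72 - 345\right) - 88785\right) \frac{2999036369}{20623} = \left(-273 - 88785\right) \frac{2999036369}{20623} = \left(-89058\right) \frac{2999036369}{20623} = - \frac{267088180950402}{20623}$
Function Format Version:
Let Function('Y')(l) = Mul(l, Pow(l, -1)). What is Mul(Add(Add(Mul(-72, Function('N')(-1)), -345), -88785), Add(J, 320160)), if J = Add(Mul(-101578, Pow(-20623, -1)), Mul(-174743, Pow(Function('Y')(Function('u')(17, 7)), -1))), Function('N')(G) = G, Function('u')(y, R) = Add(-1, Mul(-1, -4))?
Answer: Rational(-267088180950402, 20623) ≈ -1.2951e+10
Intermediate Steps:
Function('u')(y, R) = 3 (Function('u')(y, R) = Add(-1, 4) = 3)
Function('Y')(l) = 1
J = Rational(-3603623311, 20623) (J = Add(Mul(-101578, Pow(-20623, -1)), Mul(-174743, Pow(1, -1))) = Add(Mul(-101578, Rational(-1, 20623)), Mul(-174743, 1)) = Add(Rational(101578, 20623), -174743) = Rational(-3603623311, 20623) ≈ -1.7474e+5)
Mul(Add(Add(Mul(-72, Function('N')(-1)), -345), -88785), Add(J, 320160)) = Mul(Add(Add(Mul(-72, -1), -345), -88785), Add(Rational(-3603623311, 20623), 320160)) = Mul(Add(Add(72, -345), -88785), Rational(2999036369, 20623)) = Mul(Add(-273, -88785), Rational(2999036369, 20623)) = Mul(-89058, Rational(2999036369, 20623)) = Rational(-267088180950402, 20623)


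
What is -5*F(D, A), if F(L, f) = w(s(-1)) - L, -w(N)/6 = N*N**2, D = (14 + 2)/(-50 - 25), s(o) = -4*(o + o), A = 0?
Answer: 230384/15 ≈ 15359.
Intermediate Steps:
s(o) = -8*o
D = -16/75 (D = 16/(-75) = 16*(-1/75) = -16/75 ≈ -0.21333)
w(N) = -6*N**3 (w(N) = -6*N*N**2 = -6*N**3)
F(L, f) = -3072 - L (F(L, f) = -6*(-8*(-1))**3 - L = -6*8**3 - L = -6*512 - L = -3072 - L)
-5*F(D, A) = -5*(-3072 - 1*(-16/75)) = -5*(-3072 + 16/75) = -5*(-230384/75) = 230384/15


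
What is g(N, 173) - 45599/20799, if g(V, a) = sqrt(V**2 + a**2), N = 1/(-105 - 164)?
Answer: -45599/20799 + sqrt(2165692370)/269 ≈ 170.81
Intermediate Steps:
N = -1/269 (N = 1/(-269) = -1/269 ≈ -0.0037175)
g(N, 173) - 45599/20799 = sqrt((-1/269)**2 + 173**2) - 45599/20799 = sqrt(1/72361 + 29929) - 45599/20799 = sqrt(2165692370/72361) - 1*45599/20799 = sqrt(2165692370)/269 - 45599/20799 = -45599/20799 + sqrt(2165692370)/269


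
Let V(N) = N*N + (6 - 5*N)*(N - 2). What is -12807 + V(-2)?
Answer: -12867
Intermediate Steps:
V(N) = N**2 + (-2 + N)*(6 - 5*N) (V(N) = N**2 + (6 - 5*N)*(-2 + N) = N**2 + (-2 + N)*(6 - 5*N))
-12807 + V(-2) = -12807 + (-12 - 4*(-2)**2 + 16*(-2)) = -12807 + (-12 - 4*4 - 32) = -12807 + (-12 - 16 - 32) = -12807 - 60 = -12867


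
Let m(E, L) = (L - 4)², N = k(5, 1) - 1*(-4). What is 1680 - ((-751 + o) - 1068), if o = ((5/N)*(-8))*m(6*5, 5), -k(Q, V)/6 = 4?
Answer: 3497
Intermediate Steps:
k(Q, V) = -24 (k(Q, V) = -6*4 = -24)
N = -20 (N = -24 - 1*(-4) = -24 + 4 = -20)
m(E, L) = (-4 + L)²
o = 2 (o = ((5/(-20))*(-8))*(-4 + 5)² = ((5*(-1/20))*(-8))*1² = -¼*(-8)*1 = 2*1 = 2)
1680 - ((-751 + o) - 1068) = 1680 - ((-751 + 2) - 1068) = 1680 - (-749 - 1068) = 1680 - 1*(-1817) = 1680 + 1817 = 3497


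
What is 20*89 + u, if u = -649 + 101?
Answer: 1232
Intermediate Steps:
u = -548
20*89 + u = 20*89 - 548 = 1780 - 548 = 1232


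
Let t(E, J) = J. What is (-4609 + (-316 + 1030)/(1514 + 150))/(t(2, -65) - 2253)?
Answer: 3834331/1928576 ≈ 1.9882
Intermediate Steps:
(-4609 + (-316 + 1030)/(1514 + 150))/(t(2, -65) - 2253) = (-4609 + (-316 + 1030)/(1514 + 150))/(-65 - 2253) = (-4609 + 714/1664)/(-2318) = (-4609 + 714*(1/1664))*(-1/2318) = (-4609 + 357/832)*(-1/2318) = -3834331/832*(-1/2318) = 3834331/1928576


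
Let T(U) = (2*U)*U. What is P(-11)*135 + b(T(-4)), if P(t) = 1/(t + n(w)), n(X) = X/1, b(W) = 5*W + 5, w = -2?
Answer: 2010/13 ≈ 154.62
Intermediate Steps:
T(U) = 2*U²
b(W) = 5 + 5*W
n(X) = X (n(X) = X*1 = X)
P(t) = 1/(-2 + t) (P(t) = 1/(t - 2) = 1/(-2 + t))
P(-11)*135 + b(T(-4)) = 135/(-2 - 11) + (5 + 5*(2*(-4)²)) = 135/(-13) + (5 + 5*(2*16)) = -1/13*135 + (5 + 5*32) = -135/13 + (5 + 160) = -135/13 + 165 = 2010/13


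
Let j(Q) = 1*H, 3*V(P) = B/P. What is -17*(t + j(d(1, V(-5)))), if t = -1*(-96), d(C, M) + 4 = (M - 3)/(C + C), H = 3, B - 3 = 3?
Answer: -1683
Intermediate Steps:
B = 6 (B = 3 + 3 = 6)
V(P) = 2/P (V(P) = (6/P)/3 = 2/P)
d(C, M) = -4 + (-3 + M)/(2*C) (d(C, M) = -4 + (M - 3)/(C + C) = -4 + (-3 + M)/((2*C)) = -4 + (-3 + M)*(1/(2*C)) = -4 + (-3 + M)/(2*C))
j(Q) = 3 (j(Q) = 1*3 = 3)
t = 96
-17*(t + j(d(1, V(-5)))) = -17*(96 + 3) = -17*99 = -1683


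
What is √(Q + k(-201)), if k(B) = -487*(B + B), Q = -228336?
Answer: 9*I*√402 ≈ 180.45*I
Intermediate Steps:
k(B) = -974*B
√(Q + k(-201)) = √(-228336 - 974*(-201)) = √(-228336 + 195774) = √(-32562) = 9*I*√402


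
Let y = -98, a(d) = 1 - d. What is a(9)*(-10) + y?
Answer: -18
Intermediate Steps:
a(9)*(-10) + y = (1 - 1*9)*(-10) - 98 = (1 - 9)*(-10) - 98 = -8*(-10) - 98 = 80 - 98 = -18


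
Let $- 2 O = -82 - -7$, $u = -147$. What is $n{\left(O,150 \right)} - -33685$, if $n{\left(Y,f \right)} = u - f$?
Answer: $33388$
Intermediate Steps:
$O = \frac{75}{2}$ ($O = - \frac{-82 - -7}{2} = - \frac{-82 + 7}{2} = \left(- \frac{1}{2}\right) \left(-75\right) = \frac{75}{2} \approx 37.5$)
$n{\left(Y,f \right)} = -147 - f$
$n{\left(O,150 \right)} - -33685 = \left(-147 - 150\right) - -33685 = \left(-147 - 150\right) + 33685 = -297 + 33685 = 33388$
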